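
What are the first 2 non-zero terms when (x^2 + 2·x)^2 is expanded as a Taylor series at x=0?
4·x^3 + 4·x^2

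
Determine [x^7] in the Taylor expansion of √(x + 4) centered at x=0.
Expand to order 7: √(x + 4) = 33·x^7/16777216 - 21·x^6/2097152 + 7·x^5/131072 - 5·x^4/16384 + x^3/512 - x^2/64 + x/4 + 2 + O(x^8).
The coefficient of x^7 is 33/16777216.

Final answer: 33/16777216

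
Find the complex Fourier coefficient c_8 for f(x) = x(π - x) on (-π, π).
Compute the real Fourier coefficients first: a_8 = -1/16, b_8 = -π/4.
Then c_8 = (a_8 − i·b_8)/2 = -1/32 + i·π/8.

Final answer: -1/32 + i·π/8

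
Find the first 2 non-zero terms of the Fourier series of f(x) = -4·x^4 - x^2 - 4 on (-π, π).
(-188 + 32·π^2)·cos(x) - 4·π^4/5 - 4 - π^2/3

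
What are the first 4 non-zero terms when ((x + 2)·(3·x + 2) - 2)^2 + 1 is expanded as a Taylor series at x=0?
48·x^3 + 76·x^2 + 32·x + 5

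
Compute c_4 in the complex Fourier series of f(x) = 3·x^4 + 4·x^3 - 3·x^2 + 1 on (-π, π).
Compute the real Fourier coefficients first: a_4 = -21/16 + 3·π^2/2, b_4 = 3/4 - 2·π^2.
Then c_4 = (a_4 − i·b_4)/2 = -21/32 + 3·π^2/4 - 3·i/8 + i·π^2.

Final answer: -21/32 + 3·π^2/4 - 3·i/8 + i·π^2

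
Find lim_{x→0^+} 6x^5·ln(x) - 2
The product is a 0·∞ indeterminate form at x → 0⁺.
Rewrite the product as 6·ln(x) / x^(-5) and apply L'Hôpital, or use the standard hierarchy x^(-5) ≫ |ln x| as x → 0⁺.
The indeterminate product → 0, so the limit = -2.

Final answer: -2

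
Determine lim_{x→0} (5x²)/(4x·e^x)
Both numerator and denominator → 0 as x → 0; this is a 0/0 indeterminate form.
Expand each to leading order near x = 0: numerator ~ 5·x^2, denominator ~ 4·x.
The limit of the ratio is 0.

Final answer: 0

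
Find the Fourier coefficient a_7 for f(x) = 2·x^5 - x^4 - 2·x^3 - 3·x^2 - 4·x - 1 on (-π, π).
a_7 = (1/π) ∫_{-π}^{π} f(x)·cos(7x) dx.
Evaluate the integral (use parity and integration by parts as needed): a_7 = 540/2401 + 8·π^2/49.

Final answer: 540/2401 + 8·π^2/49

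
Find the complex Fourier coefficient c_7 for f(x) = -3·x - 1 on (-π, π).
Compute the real Fourier coefficients first: a_7 = 0, b_7 = -6/7.
Then c_7 = (a_7 − i·b_7)/2 = 3·i/7.

Final answer: 3·i/7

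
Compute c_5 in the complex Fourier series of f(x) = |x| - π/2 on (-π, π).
Compute the real Fourier coefficients first: a_5 = -4/(25·π), b_5 = 0.
Then c_5 = (a_5 − i·b_5)/2 = -2/(25·π).

Final answer: -2/(25·π)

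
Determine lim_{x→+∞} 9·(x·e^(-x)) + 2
Evaluate the dominant behaviour as x → +∞; each term tends to a finite value or vanishes.
Limit = 2.

Final answer: 2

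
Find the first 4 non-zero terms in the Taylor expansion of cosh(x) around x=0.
x^6/720 + x^4/24 + x^2/2 + 1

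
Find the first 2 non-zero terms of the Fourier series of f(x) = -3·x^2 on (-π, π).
12·cos(x) - π^2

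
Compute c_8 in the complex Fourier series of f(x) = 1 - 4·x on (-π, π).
Compute the real Fourier coefficients first: a_8 = 0, b_8 = 1.
Then c_8 = (a_8 − i·b_8)/2 = -i/2.

Final answer: -i/2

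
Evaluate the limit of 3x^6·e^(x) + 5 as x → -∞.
The product is a 0·∞ indeterminate form at x → -∞.
Rewrite the product as 3x^6 / e^(-x) (an ∞/∞ form) and apply L'Hôpital, or use the standard hierarchy e^(|x|) ≫ |x^6| as x → -∞.
The indeterminate product → 0, so the limit = 5.

Final answer: 5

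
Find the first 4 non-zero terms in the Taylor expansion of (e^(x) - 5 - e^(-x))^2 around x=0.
-10·x^3/3 + 4·x^2 - 20·x + 25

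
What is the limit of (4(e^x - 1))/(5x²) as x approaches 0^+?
Both numerator and denominator → 0 as x → 0^+; this is a 0/0 indeterminate form.
Expand each to leading order near x = 0: numerator ~ 4·x, denominator ~ 5·x^2.
The limit of the ratio is ∞.

Final answer: ∞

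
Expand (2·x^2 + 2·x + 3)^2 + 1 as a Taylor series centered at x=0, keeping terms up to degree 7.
4·x^4 + 8·x^3 + 16·x^2 + 12·x + 10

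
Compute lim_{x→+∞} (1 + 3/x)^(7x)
As x → +∞: write (1 + 3/x)^(7x) = ((1 + 3/x)^x)^7 → (e^3)^7 = e^21.
Limit = e^(21).

Final answer: e^(21)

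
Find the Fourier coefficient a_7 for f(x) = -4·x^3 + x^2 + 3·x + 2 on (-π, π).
a_7 = (1/π) ∫_{-π}^{π} f(x)·cos(7x) dx.
Evaluate the integral (use parity and integration by parts as needed): a_7 = -4/49.

Final answer: -4/49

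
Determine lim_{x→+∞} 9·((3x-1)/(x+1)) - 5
Evaluate the dominant behaviour as x → +∞; each term tends to a finite value or vanishes.
Limit = 22.

Final answer: 22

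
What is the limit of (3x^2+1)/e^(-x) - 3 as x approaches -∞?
The quotient is an ∞/∞ indeterminate form as x → -∞.
Compare growth rates of the dominant terms (exponentials ≫ polynomials ≫ logarithms), or apply L'Hôpital's rule; the quotient → 0.
Adding the constant: 0 - 3 = -3. Limit = -3.

Final answer: -3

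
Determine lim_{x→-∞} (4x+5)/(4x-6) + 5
Evaluate the dominant behaviour as x → -∞; each term tends to a finite value or vanishes.
Limit = 6.

Final answer: 6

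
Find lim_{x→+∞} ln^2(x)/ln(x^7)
This is an ∞/∞ indeterminate form as x → +∞.
Write ln(x^7) = 7·ln(x), reducing the quotient to ln(x)/7 → ∞.
Limit = ∞.

Final answer: ∞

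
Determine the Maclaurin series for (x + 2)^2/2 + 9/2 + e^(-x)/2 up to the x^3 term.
-x^3/12 + 3·x^2/4 + 3·x/2 + 7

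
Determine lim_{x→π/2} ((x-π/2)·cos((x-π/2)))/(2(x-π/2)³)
Both numerator and denominator → 0 as x → π/2; this is a 0/0 indeterminate form.
Expand each to leading order near x = π/2: numerator ~ (x - π/2), denominator ~ 2·(x - π/2)^3.
The limit of the ratio is ∞.

Final answer: ∞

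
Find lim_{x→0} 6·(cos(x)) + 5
Direct substitution at x = 0 gives 11.

Final answer: 11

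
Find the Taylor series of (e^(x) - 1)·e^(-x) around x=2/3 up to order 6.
(-1 + e^(2/3))·e^(-2/3) + e^(-2/3)·(x - 2/3) - e^(-2/3)·(x - 2/3)^2/2 + e^(-2/3)·(x - 2/3)^3/6 - e^(-2/3)·(x - 2/3)^4/24 + e^(-2/3)·(x - 2/3)^5/120 - e^(-2/3)·(x - 2/3)^6/720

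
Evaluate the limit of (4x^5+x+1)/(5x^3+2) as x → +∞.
This is an ∞/∞ indeterminate form as x → +∞.
Divide numerator and denominator by x^5 and let the lower-order terms vanish; the numerator's degree 5 exceeds the denominator's degree 3, so the quotient diverges.
Limit = ∞.

Final answer: ∞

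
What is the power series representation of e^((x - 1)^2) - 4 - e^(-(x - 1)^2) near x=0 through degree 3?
x^3·(-10·e/3 + 2·e^(-1)/3) + x^2·(-e^(-1) + 3·e) + x·(-2·e - 2·e^(-1)) - 4 - e^(-1) + e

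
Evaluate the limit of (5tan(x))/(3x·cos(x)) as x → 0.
Both numerator and denominator → 0 as x → 0; this is a 0/0 indeterminate form.
Expand each to leading order near x = 0: numerator ~ 5·x, denominator ~ 3·x.
The limit of the ratio is 5/3.

Final answer: 5/3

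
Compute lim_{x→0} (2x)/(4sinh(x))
Both numerator and denominator → 0 as x → 0; this is a 0/0 indeterminate form.
Expand each to leading order near x = 0: numerator ~ 2·x, denominator ~ 4·x.
The limit of the ratio is 1/2.

Final answer: 1/2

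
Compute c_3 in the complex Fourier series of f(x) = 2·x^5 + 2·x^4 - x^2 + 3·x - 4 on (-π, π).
Compute the real Fourier coefficients first: a_3 = 44/27 - 16·π^2/9, b_3 = -80·π^2/27 + 322/81 + 4·π^4/3.
Then c_3 = (a_3 − i·b_3)/2 = -8·π^2/9 + 22/27 - 2·i·π^4/3 - 161·i/81 + 40·i·π^2/27.

Final answer: -8·π^2/9 + 22/27 - 2·i·π^4/3 - 161·i/81 + 40·i·π^2/27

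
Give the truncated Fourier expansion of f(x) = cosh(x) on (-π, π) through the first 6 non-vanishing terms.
-cos(x)·sinh(π)/π + 2·cos(2·x)·sinh(π)/(5·π) - cos(3·x)·sinh(π)/(5·π) + 2·cos(4·x)·sinh(π)/(17·π) - cos(5·x)·sinh(π)/(13·π) + sinh(π)/π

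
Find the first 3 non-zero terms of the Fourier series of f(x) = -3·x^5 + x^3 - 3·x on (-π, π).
(-738 - 6·π^4 + 122·π^2)·sin(x) + (-16·π^2 + 27 + 3·π^4)·sin(2·x) + (-2·π^4 - 146/27 + 46·π^2/9)·sin(3·x)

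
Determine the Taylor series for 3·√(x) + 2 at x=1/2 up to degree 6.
2 + 3·√(2)/2 + 3·√(2)·(x - 1/2)/2 - 3·√(2)·(x - 1/2)^2/4 + 3·√(2)·(x - 1/2)^3/4 - 15·√(2)·(x - 1/2)^4/16 + 21·√(2)·(x - 1/2)^5/16 - 63·√(2)·(x - 1/2)^6/32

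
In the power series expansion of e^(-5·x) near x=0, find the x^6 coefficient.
Expand to order 6: e^(-5·x) = 3125·x^6/144 - 625·x^5/24 + 625·x^4/24 - 125·x^3/6 + 25·x^2/2 - 5·x + 1 + O(x^7).
The coefficient of x^6 is 3125/144.

Final answer: 3125/144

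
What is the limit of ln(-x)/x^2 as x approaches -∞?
This is an ∞/∞ indeterminate form as x → -∞.
Compare growth rates of the dominant terms (exponentials ≫ polynomials ≫ logarithms), or apply L'Hôpital's rule; the quotient → 0.
Limit = 0.

Final answer: 0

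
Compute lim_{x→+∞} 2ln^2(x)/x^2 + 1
The quotient is an ∞/∞ indeterminate form as x → +∞.
The polynomial denominator x^2 dominates the logarithmic numerator (any positive power of x ≫ ln^2(x) as x → ∞), so the quotient → 0.
Adding the constant: 0 + 1 = 1. Limit = 1.

Final answer: 1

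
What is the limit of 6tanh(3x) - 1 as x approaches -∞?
Evaluate the dominant behaviour as x → -∞; each term tends to a finite value or vanishes.
Limit = -7.

Final answer: -7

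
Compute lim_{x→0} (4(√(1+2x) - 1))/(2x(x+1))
Both numerator and denominator → 0 as x → 0; this is a 0/0 indeterminate form.
Expand each to leading order near x = 0: numerator ~ 4·x, denominator ~ 2·x.
The limit of the ratio is 2.

Final answer: 2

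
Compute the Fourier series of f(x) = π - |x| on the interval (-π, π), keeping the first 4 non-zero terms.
4·cos(x)/π + 4·cos(3·x)/(9·π) + 4·cos(5·x)/(25·π) + π/2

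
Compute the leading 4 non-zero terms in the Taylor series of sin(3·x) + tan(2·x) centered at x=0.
32629·x^7/5040 + 151·x^5/24 - 11·x^3/6 + 5·x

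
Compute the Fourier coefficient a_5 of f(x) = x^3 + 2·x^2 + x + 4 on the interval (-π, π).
a_5 = (1/π) ∫_{-π}^{π} f(x)·cos(5x) dx.
Evaluate the integral (use parity and integration by parts as needed): a_5 = -8/25.

Final answer: -8/25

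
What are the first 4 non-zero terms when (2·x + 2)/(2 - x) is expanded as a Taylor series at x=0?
3·x^3/8 + 3·x^2/4 + 3·x/2 + 1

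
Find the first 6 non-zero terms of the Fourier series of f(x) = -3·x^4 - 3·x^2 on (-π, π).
(-132 + 24·π^2)·cos(x) + (6 - 6·π^2)·cos(2·x) + (-4/9 + 8·π^2/3)·cos(3·x) + (-3·π^2/2 - 3/16)·cos(4·x) + (156/625 + 24·π^2/25)·cos(5·x) - 3·π^4/5 - π^2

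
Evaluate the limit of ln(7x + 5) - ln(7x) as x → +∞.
This is an ∞ − ∞ indeterminate form.
Combine the logarithms: ln(7x+5) − ln(7x) = ln((7x+5)/(7x)) = ln(1 + 5/(7x)) → ln(1) = 0.
Limit = 0.

Final answer: 0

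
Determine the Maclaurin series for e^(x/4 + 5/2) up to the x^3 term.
x^3·e^(5/2)/384 + x^2·e^(5/2)/32 + x·e^(5/2)/4 + e^(5/2)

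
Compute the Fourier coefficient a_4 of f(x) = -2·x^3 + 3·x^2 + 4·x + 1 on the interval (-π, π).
a_4 = (1/π) ∫_{-π}^{π} f(x)·cos(4x) dx.
Evaluate the integral (use parity and integration by parts as needed): a_4 = 3/4.

Final answer: 3/4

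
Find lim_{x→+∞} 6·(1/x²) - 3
Evaluate the dominant behaviour as x → +∞; each term tends to a finite value or vanishes.
Limit = -3.

Final answer: -3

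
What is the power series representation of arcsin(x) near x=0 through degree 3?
x^3/6 + x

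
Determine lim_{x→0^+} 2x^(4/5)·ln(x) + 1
The product is a 0·∞ indeterminate form at x → 0⁺.
Rewrite the product as 2·ln(x) / x^(-4/5) and apply L'Hôpital, or use the standard hierarchy x^(-4/5) ≫ |ln x| as x → 0⁺.
The indeterminate product → 0, so the limit = 1.

Final answer: 1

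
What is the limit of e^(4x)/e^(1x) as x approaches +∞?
This is an ∞/∞ indeterminate form as x → +∞.
Rewrite e^(4x)/e^(1x) = e^((4−1)x) = e^(3x); the exponent coefficient is 3 > 0 so e^(3x) → ∞.
Limit = ∞.

Final answer: ∞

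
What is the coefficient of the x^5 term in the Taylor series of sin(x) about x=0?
Expand to order 5: sin(x) = x^5/120 - x^3/6 + x + O(x^6).
The coefficient of x^5 is 1/120.

Final answer: 1/120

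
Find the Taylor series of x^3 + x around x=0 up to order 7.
x^3 + x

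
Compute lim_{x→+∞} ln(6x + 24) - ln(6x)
This is an ∞ − ∞ indeterminate form.
Combine the logarithms: ln(6x+24) − ln(6x) = ln((6x+24)/(6x)) = ln(1 + 24/(6x)) → ln(1) = 0.
Limit = 0.

Final answer: 0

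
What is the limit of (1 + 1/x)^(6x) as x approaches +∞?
As x → +∞: write (1 + 1/x)^(6x) = ((1 + 1/x)^x)^6 → (e^1)^6 = e^6.
Limit = e^(6).

Final answer: e^(6)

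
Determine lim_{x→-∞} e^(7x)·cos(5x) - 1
Evaluate the dominant behaviour as x → -∞; each term tends to a finite value or vanishes.
Limit = -1.

Final answer: -1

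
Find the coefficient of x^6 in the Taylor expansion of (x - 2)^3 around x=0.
Expand to order 6: (x - 2)^3 = x^3 - 6·x^2 + 12·x - 8 + O(x^7).
The coefficient of x^6 is 0.

Final answer: 0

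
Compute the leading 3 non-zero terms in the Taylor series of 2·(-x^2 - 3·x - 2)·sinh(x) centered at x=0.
-8·x^3/3 - 6·x^2 - 4·x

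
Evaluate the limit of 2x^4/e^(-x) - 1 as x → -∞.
The quotient is an ∞/∞ indeterminate form as x → -∞.
Compare growth rates of the dominant terms (exponentials ≫ polynomials ≫ logarithms), or apply L'Hôpital's rule; the quotient → 0.
Adding the constant: 0 - 1 = -1. Limit = -1.

Final answer: -1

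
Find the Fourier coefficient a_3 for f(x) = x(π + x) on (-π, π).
a_3 = (1/π) ∫_{-π}^{π} f(x)·cos(3x) dx.
Evaluate the integral (use parity and integration by parts as needed): a_3 = -4/9.

Final answer: -4/9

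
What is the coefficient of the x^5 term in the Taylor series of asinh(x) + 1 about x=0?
Expand to order 5: asinh(x) + 1 = 3·x^5/40 - x^3/6 + x + 1 + O(x^6).
The coefficient of x^5 is 3/40.

Final answer: 3/40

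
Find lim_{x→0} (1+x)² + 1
Direct substitution at x = 0 gives 2.

Final answer: 2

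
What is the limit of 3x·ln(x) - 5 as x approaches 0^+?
The product is a 0·∞ indeterminate form at x → 0⁺.
Rewrite the product as 3·ln(x) / x^(-1) and apply L'Hôpital, or use the standard hierarchy x^(-1) ≫ |ln x| as x → 0⁺.
The indeterminate product → 0, so the limit = -5.

Final answer: -5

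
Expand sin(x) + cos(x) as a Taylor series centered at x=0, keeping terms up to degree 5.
x^5/120 + x^4/24 - x^3/6 - x^2/2 + x + 1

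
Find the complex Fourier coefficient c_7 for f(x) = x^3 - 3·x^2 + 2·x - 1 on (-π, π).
Compute the real Fourier coefficients first: a_7 = 12/49, b_7 = 184/343 + 2·π^2/7.
Then c_7 = (a_7 − i·b_7)/2 = 6/49 - i·π^2/7 - 92·i/343.

Final answer: 6/49 - i·π^2/7 - 92·i/343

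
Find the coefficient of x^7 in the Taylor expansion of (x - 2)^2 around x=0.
Expand to order 7: (x - 2)^2 = x^2 - 4·x + 4 + O(x^8).
The coefficient of x^7 is 0.

Final answer: 0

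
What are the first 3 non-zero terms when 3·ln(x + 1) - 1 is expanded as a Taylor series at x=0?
-3·x^2/2 + 3·x - 1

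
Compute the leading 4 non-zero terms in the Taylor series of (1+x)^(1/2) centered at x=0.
x^3/16 - x^2/8 + x/2 + 1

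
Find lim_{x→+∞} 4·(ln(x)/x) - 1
Evaluate the dominant behaviour as x → +∞; each term tends to a finite value or vanishes.
Limit = -1.

Final answer: -1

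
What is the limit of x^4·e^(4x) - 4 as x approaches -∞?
The product is a 0·∞ indeterminate form at x → -∞.
Rewrite the product as x^4 / e^(-4x) (an ∞/∞ form) and apply L'Hôpital, or use the standard hierarchy e^(4|x|) ≫ |x^4| as x → -∞.
The indeterminate product → 0, so the limit = -4.

Final answer: -4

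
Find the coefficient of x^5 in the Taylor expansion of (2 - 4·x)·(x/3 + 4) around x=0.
Expand to order 5: (2 - 4·x)·(x/3 + 4) = -4·x^2/3 - 46·x/3 + 8 + O(x^6).
The coefficient of x^5 is 0.

Final answer: 0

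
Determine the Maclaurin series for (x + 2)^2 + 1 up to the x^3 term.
x^2 + 4·x + 5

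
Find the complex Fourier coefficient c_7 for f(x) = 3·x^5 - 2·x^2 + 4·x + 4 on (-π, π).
Compute the real Fourier coefficients first: a_7 = 8/49, b_7 = -120·π^2/343 + 19928/16807 + 6·π^4/7.
Then c_7 = (a_7 − i·b_7)/2 = 4/49 - 3·i·π^4/7 - 9964·i/16807 + 60·i·π^2/343.

Final answer: 4/49 - 3·i·π^4/7 - 9964·i/16807 + 60·i·π^2/343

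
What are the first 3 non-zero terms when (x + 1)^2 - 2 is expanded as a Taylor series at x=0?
x^2 + 2·x - 1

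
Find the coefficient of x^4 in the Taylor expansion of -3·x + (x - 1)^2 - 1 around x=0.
Expand to order 4: -3·x + (x - 1)^2 - 1 = x^2 - 5·x + O(x^5).
The coefficient of x^4 is 0.

Final answer: 0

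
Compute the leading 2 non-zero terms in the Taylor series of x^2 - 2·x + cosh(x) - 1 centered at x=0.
3·x^2/2 - 2·x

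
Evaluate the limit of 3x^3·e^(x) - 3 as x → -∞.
The product is a 0·∞ indeterminate form at x → -∞.
Rewrite the product as 3x^3 / e^(-x) (an ∞/∞ form) and apply L'Hôpital, or use the standard hierarchy e^(|x|) ≫ |x^3| as x → -∞.
The indeterminate product → 0, so the limit = -3.

Final answer: -3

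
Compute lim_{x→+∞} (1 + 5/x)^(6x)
As x → +∞: write (1 + 5/x)^(6x) = ((1 + 5/x)^x)^6 → (e^5)^6 = e^30.
Limit = e^(30).

Final answer: e^(30)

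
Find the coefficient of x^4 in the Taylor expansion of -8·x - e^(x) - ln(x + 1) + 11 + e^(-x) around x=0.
Expand to order 4: -8·x - e^(x) - ln(x + 1) + 11 + e^(-x) = x^4/4 - 2·x^3/3 + x^2/2 - 11·x + 11 + O(x^5).
The coefficient of x^4 is 1/4.

Final answer: 1/4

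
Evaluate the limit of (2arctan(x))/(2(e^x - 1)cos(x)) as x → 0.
Both numerator and denominator → 0 as x → 0; this is a 0/0 indeterminate form.
Expand each to leading order near x = 0: numerator ~ 2·x, denominator ~ 2·x.
The limit of the ratio is 1.

Final answer: 1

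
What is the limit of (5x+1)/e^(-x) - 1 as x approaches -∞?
The quotient is an ∞/∞ indeterminate form as x → -∞.
Compare growth rates of the dominant terms (exponentials ≫ polynomials ≫ logarithms), or apply L'Hôpital's rule; the quotient → 0.
Adding the constant: 0 - 1 = -1. Limit = -1.

Final answer: -1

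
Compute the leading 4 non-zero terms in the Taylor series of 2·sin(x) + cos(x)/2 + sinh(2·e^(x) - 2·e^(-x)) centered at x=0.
11·x^3 - x^2/4 + 6·x + 1/2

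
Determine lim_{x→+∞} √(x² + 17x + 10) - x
This is an ∞ − ∞ indeterminate form.
Multiply and divide by the conjugate √(x²+17x + 10) + x; the x² terms cancel, leaving (17x + 10)/(√(x²+17x + 10)+x) → 17/2.
Limit = 17/2.

Final answer: 17/2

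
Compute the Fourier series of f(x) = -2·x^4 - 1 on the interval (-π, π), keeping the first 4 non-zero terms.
(-96 + 16·π^2)·cos(x) + (6 - 4·π^2)·cos(2·x) + (-32/27 + 16·π^2/9)·cos(3·x) - 2·π^4/5 - 1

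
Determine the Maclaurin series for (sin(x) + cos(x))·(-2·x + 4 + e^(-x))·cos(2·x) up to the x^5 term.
-43·x^5/60 + 41·x^4/3 - 3·x^3 - 15·x^2 + 2·x + 5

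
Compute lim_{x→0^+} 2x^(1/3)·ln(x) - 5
The product is a 0·∞ indeterminate form at x → 0⁺.
Rewrite the product as 2·ln(x) / x^(-1/3) and apply L'Hôpital, or use the standard hierarchy x^(-1/3) ≫ |ln x| as x → 0⁺.
The indeterminate product → 0, so the limit = -5.

Final answer: -5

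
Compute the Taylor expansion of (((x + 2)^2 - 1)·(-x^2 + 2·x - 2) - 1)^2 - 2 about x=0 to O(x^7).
-2·x^6 - 8·x^5 + 31·x^4 + 16·x^3 - 38·x^2 + 28·x + 47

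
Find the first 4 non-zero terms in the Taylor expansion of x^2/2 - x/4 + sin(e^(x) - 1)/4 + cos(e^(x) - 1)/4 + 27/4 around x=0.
-11·x^4/96 - x^3/8 + x^2/2 + 7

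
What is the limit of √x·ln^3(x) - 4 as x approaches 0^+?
The product is a 0·∞ indeterminate form at x → 0⁺.
Rewrite the product as ln^3(x) / x^(-1/2) and apply L'Hôpital, or use the standard hierarchy x^(-1/2) ≫ |ln x|^3 as x → 0⁺.
The indeterminate product → 0, so the limit = -4.

Final answer: -4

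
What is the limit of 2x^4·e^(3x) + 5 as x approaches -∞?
The product is a 0·∞ indeterminate form at x → -∞.
Rewrite the product as 2x^4 / e^(-3x) (an ∞/∞ form) and apply L'Hôpital, or use the standard hierarchy e^(3|x|) ≫ |x^4| as x → -∞.
The indeterminate product → 0, so the limit = 5.

Final answer: 5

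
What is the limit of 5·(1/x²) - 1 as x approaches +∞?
Evaluate the dominant behaviour as x → +∞; each term tends to a finite value or vanishes.
Limit = -1.

Final answer: -1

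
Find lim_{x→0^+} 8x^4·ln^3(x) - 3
The product is a 0·∞ indeterminate form at x → 0⁺.
Rewrite the product as 8·ln^3(x) / x^(-4) and apply L'Hôpital, or use the standard hierarchy x^(-4) ≫ |ln x|^3 as x → 0⁺.
The indeterminate product → 0, so the limit = -3.

Final answer: -3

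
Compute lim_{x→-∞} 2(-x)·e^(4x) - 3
The product is a 0·∞ indeterminate form at x → -∞.
Rewrite the product as 2(-x) / e^(-4x) (an ∞/∞ form) and apply L'Hôpital, or use the standard hierarchy e^(4|x|) ≫ |(-x)| as x → -∞.
The indeterminate product → 0, so the limit = -3.

Final answer: -3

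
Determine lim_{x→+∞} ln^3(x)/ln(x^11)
This is an ∞/∞ indeterminate form as x → +∞.
Write ln(x^11) = 11·ln(x), reducing the quotient to ln^2(x)/11 → ∞.
Limit = ∞.

Final answer: ∞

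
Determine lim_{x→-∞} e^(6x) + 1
Evaluate the dominant behaviour as x → -∞; each term tends to a finite value or vanishes.
Limit = 1.

Final answer: 1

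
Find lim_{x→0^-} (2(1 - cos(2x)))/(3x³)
Both numerator and denominator → 0 as x → 0^-; this is a 0/0 indeterminate form.
Expand each to leading order near x = 0: numerator ~ 4·x^2, denominator ~ 3·x^3.
The limit of the ratio is -∞.

Final answer: -∞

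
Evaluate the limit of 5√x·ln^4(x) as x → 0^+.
This is a 0·∞ indeterminate form at x → 0⁺.
Rewrite the product as 5·ln^4(x) / x^(-1/2) and apply L'Hôpital, or use the standard hierarchy x^(-1/2) ≫ |ln x|^4 as x → 0⁺.
The indeterminate product → 0, so the limit = 0.

Final answer: 0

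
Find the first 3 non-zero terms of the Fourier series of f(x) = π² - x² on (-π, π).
4·cos(x) - cos(2·x) + 2·π^2/3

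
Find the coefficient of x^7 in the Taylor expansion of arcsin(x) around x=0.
Expand to order 7: arcsin(x) = 5·x^7/112 + 3·x^5/40 + x^3/6 + x + O(x^8).
The coefficient of x^7 is 5/112.

Final answer: 5/112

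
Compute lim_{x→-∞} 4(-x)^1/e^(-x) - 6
The quotient is an ∞/∞ indeterminate form as x → -∞.
Compare growth rates of the dominant terms (exponentials ≫ polynomials ≫ logarithms), or apply L'Hôpital's rule; the quotient → 0.
Adding the constant: 0 - 6 = -6. Limit = -6.

Final answer: -6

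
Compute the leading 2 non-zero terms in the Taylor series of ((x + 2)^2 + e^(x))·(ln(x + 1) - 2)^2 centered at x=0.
x^2 + 20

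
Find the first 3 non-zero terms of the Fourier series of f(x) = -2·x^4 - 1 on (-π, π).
(-96 + 16·π^2)·cos(x) + (6 - 4·π^2)·cos(2·x) - 2·π^4/5 - 1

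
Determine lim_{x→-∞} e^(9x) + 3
Evaluate the dominant behaviour as x → -∞; each term tends to a finite value or vanishes.
Limit = 3.

Final answer: 3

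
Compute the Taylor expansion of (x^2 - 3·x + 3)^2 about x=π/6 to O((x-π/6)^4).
-3·π - π^3/36 + π^4/1296 + 5·π^2/12 + 9 + (-18 - π^2/2 + π^3/54 + 5·π)·(x - π/6) + (-3·π + π^2/6 + 15)·(x - π/6)^2 + (-6 + 2·π/3)·(x - π/6)^3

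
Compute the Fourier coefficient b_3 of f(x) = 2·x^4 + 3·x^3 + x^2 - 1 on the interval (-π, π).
b_3 = (1/π) ∫_{-π}^{π} f(x)·sin(3x) dx.
Evaluate the integral (use parity and integration by parts as needed): b_3 = -4/3 + 2·π^2.

Final answer: -4/3 + 2·π^2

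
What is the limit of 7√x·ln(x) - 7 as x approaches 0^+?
The product is a 0·∞ indeterminate form at x → 0⁺.
Rewrite the product as 7·ln(x) / x^(-1/2) and apply L'Hôpital, or use the standard hierarchy x^(-1/2) ≫ |ln x| as x → 0⁺.
The indeterminate product → 0, so the limit = -7.

Final answer: -7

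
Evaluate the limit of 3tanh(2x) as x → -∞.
Evaluate the dominant behaviour as x → -∞; each term tends to a finite value or vanishes.
Limit = -3.

Final answer: -3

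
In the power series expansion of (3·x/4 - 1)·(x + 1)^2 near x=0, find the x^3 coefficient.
Expand to order 3: (3·x/4 - 1)·(x + 1)^2 = 3·x^3/4 + x^2/2 - 5·x/4 - 1 + O(x^4).
The coefficient of x^3 is 3/4.

Final answer: 3/4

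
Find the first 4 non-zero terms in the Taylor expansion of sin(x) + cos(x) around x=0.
-x^3/6 - x^2/2 + x + 1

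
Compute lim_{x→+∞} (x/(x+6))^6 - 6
As x → +∞: x/(x+6) = 1/(1 + 6/x) → 1, and the 6th power of a limit-1 base also → 1; with the additive constant, 1 - 6 = -5.
Limit = -5.

Final answer: -5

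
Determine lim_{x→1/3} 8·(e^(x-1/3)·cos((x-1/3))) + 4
Direct substitution at x = 1/3 gives 12.

Final answer: 12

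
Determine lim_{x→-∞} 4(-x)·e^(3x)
This is a 0·∞ indeterminate form at x → -∞.
Rewrite the product as 4(-x) / e^(-3x) (an ∞/∞ form) and apply L'Hôpital, or use the standard hierarchy e^(3|x|) ≫ |(-x)| as x → -∞.
The indeterminate product → 0, so the limit = 0.

Final answer: 0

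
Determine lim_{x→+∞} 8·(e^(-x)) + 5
Evaluate the dominant behaviour as x → +∞; each term tends to a finite value or vanishes.
Limit = 5.

Final answer: 5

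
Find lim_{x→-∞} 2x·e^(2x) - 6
The product is a 0·∞ indeterminate form at x → -∞.
Rewrite the product as 2x / e^(-2x) (an ∞/∞ form) and apply L'Hôpital, or use the standard hierarchy e^(2|x|) ≫ |x| as x → -∞.
The indeterminate product → 0, so the limit = -6.

Final answer: -6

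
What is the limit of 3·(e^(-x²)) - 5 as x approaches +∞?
Evaluate the dominant behaviour as x → +∞; each term tends to a finite value or vanishes.
Limit = -5.

Final answer: -5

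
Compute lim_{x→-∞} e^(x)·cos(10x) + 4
Evaluate the dominant behaviour as x → -∞; each term tends to a finite value or vanishes.
Limit = 4.

Final answer: 4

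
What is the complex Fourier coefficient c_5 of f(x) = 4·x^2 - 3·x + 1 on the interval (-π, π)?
Compute the real Fourier coefficients first: a_5 = -16/25, b_5 = -6/5.
Then c_5 = (a_5 − i·b_5)/2 = -8/25 + 3·i/5.

Final answer: -8/25 + 3·i/5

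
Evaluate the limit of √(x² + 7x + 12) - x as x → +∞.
As x → +∞: multiply by the conjugate to get (7x+12)/(√(x²+7x+12)+x); the denominator ~ 2x, so the limit is 7/2.
Limit = 7/2.

Final answer: 7/2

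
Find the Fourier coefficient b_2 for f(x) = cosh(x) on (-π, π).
b_2 = (1/π) ∫_{-π}^{π} f(x)·sin(2x) dx.
Evaluate the integral (use parity and integration by parts as needed): b_2 = 0.

Final answer: 0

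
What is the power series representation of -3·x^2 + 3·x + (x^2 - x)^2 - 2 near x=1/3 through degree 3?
-104/81 + 31·(x - 1/3)/27 - 10·(x - 1/3)^2/3 - 2·(x - 1/3)^3/3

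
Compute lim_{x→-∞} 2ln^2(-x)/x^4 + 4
The quotient is an ∞/∞ indeterminate form as x → -∞.
Compare growth rates of the dominant terms (exponentials ≫ polynomials ≫ logarithms), or apply L'Hôpital's rule; the quotient → 0.
Adding the constant: 0 + 4 = 4. Limit = 4.

Final answer: 4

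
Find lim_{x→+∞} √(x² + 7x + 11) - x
As x → +∞: multiply by the conjugate to get (7x+11)/(√(x²+7x+11)+x); the denominator ~ 2x, so the limit is 7/2.
Limit = 7/2.

Final answer: 7/2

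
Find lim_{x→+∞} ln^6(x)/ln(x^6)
This is an ∞/∞ indeterminate form as x → +∞.
Write ln(x^6) = 6·ln(x), reducing the quotient to ln^5(x)/6 → ∞.
Limit = ∞.

Final answer: ∞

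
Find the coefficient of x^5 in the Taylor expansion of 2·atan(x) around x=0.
Expand to order 5: 2·atan(x) = 2·x^5/5 - 2·x^3/3 + 2·x + O(x^6).
The coefficient of x^5 is 2/5.

Final answer: 2/5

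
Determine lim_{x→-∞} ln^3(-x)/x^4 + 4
The quotient is an ∞/∞ indeterminate form as x → -∞.
Compare growth rates of the dominant terms (exponentials ≫ polynomials ≫ logarithms), or apply L'Hôpital's rule; the quotient → 0.
Adding the constant: 0 + 4 = 4. Limit = 4.

Final answer: 4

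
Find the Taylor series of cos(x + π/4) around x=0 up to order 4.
√(2)·x^4/48 + √(2)·x^3/12 - √(2)·x^2/4 - √(2)·x/2 + √(2)/2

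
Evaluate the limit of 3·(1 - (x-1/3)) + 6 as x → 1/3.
Direct substitution at x = 1/3 gives 9.

Final answer: 9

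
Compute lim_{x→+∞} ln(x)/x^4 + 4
The quotient is an ∞/∞ indeterminate form as x → +∞.
The polynomial denominator x^4 dominates the logarithmic numerator (any positive power of x ≫ ln(x) as x → ∞), so the quotient → 0.
Adding the constant: 0 + 4 = 4. Limit = 4.

Final answer: 4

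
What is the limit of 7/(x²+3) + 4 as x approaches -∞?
Evaluate the dominant behaviour as x → -∞; each term tends to a finite value or vanishes.
Limit = 4.

Final answer: 4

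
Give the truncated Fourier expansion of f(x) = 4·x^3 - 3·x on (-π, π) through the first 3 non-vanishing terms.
(-54 + 8·π^2)·sin(x) + (9 - 4·π^2)·sin(2·x) + (-34/9 + 8·π^2/3)·sin(3·x)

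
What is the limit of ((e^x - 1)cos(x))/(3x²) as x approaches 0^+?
Both numerator and denominator → 0 as x → 0^+; this is a 0/0 indeterminate form.
Expand each to leading order near x = 0: numerator ~ x, denominator ~ 3·x^2.
The limit of the ratio is ∞.

Final answer: ∞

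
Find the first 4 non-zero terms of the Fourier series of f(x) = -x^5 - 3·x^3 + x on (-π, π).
(-202 - 2·π^4 + 34·π^2)·sin(x) + (-2·π^2 + 2 + π^4)·sin(2·x) + (-2·π^4/3 - 14·π^2/27 + 82/81)·sin(3·x) + (-53/64 + 7·π^2/8 + π^4/2)·sin(4·x)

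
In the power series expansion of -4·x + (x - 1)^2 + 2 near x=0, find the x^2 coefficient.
Expand to order 2: -4·x + (x - 1)^2 + 2 = x^2 - 6·x + 3 + O(x^3).
The coefficient of x^2 is 1.

Final answer: 1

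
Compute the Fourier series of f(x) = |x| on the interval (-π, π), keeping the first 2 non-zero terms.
-4·cos(x)/π + π/2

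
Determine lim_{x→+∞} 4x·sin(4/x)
As x → +∞: let u = 4/x → 0⁺; then 4·x·sin(4/x) = 4·4·sin(u)/u → 4·4·1 = 16.
Limit = 16.

Final answer: 16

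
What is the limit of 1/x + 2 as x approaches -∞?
Evaluate the dominant behaviour as x → -∞; each term tends to a finite value or vanishes.
Limit = 2.

Final answer: 2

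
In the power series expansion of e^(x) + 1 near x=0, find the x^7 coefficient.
Expand to order 7: e^(x) + 1 = x^7/5040 + x^6/720 + x^5/120 + x^4/24 + x^3/6 + x^2/2 + x + 2 + O(x^8).
The coefficient of x^7 is 1/5040.

Final answer: 1/5040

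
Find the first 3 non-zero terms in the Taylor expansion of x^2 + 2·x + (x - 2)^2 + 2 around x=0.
2·x^2 - 2·x + 6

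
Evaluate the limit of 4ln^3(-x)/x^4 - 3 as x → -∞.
The quotient is an ∞/∞ indeterminate form as x → -∞.
Compare growth rates of the dominant terms (exponentials ≫ polynomials ≫ logarithms), or apply L'Hôpital's rule; the quotient → 0.
Adding the constant: 0 - 3 = -3. Limit = -3.

Final answer: -3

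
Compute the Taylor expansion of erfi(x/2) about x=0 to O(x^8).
x^7/(2688·√(π)) + x^5/(160·√(π)) + x^3/(12·√(π)) + x/√(π)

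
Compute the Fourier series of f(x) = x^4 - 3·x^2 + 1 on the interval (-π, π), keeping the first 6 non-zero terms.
(60 - 8·π^2)·cos(x) + (-6 + 2·π^2)·cos(2·x) + (52/27 - 8·π^2/9)·cos(3·x) + (-15/16 + π^2/2)·cos(4·x) + (348/625 - 8·π^2/25)·cos(5·x) - π^2 + 1 + π^4/5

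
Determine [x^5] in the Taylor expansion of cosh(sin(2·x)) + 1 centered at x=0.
Expand to order 5: cosh(sin(2·x)) + 1 = -2·x^4 + 2·x^2 + 2 + O(x^6).
The coefficient of x^5 is 0.

Final answer: 0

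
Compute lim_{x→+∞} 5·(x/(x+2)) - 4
Evaluate the dominant behaviour as x → +∞; each term tends to a finite value or vanishes.
Limit = 1.

Final answer: 1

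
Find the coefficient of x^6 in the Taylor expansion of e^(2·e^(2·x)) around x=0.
Expand to order 6: e^(2·e^(2·x)) = 216·x^6·e^(2) + 1816·x^5·e^(2)/15 + 188·x^4·e^(2)/3 + 88·x^3·e^(2)/3 + 12·x^2·e^(2) + 4·x·e^(2) + e^(2) + O(x^7).
The coefficient of x^6 is 216·e^(2).

Final answer: 216·e^(2)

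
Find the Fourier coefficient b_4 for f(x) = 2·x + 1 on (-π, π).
b_4 = (1/π) ∫_{-π}^{π} f(x)·sin(4x) dx.
Evaluate the integral (use parity and integration by parts as needed): b_4 = -1.

Final answer: -1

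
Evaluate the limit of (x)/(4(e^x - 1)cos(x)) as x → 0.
Both numerator and denominator → 0 as x → 0; this is a 0/0 indeterminate form.
Expand each to leading order near x = 0: numerator ~ x, denominator ~ 4·x.
The limit of the ratio is 1/4.

Final answer: 1/4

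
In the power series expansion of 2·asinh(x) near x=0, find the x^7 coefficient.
Expand to order 7: 2·asinh(x) = -5·x^7/56 + 3·x^5/20 - x^3/3 + 2·x + O(x^8).
The coefficient of x^7 is -5/56.

Final answer: -5/56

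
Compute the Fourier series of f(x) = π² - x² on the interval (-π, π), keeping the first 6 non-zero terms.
4·cos(x) - cos(2·x) + 4·cos(3·x)/9 - cos(4·x)/4 + 4·cos(5·x)/25 + 2·π^2/3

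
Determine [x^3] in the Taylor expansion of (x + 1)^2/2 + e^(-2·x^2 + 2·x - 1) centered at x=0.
Expand to order 3: (x + 1)^2/2 + e^(-2·x^2 + 2·x - 1) = -8·x^3·e^(-1)/3 + x^2/2 + x·(2·e^(-1) + 1) + e^(-1) + 1/2 + O(x^4).
The coefficient of x^3 is -8·e^(-1)/3.

Final answer: -8·e^(-1)/3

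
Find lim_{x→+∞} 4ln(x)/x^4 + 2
The quotient is an ∞/∞ indeterminate form as x → +∞.
The polynomial denominator x^4 dominates the logarithmic numerator (any positive power of x ≫ ln(x) as x → ∞), so the quotient → 0.
Adding the constant: 0 + 2 = 2. Limit = 2.

Final answer: 2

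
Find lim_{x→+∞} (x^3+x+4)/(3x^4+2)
This is an ∞/∞ indeterminate form as x → +∞.
Divide numerator and denominator by x^4 and let the lower-order terms vanish; the numerator's degree 3 is below the denominator's degree 4, so the quotient → 0.
Limit = 0.

Final answer: 0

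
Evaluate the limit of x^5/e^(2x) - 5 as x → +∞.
The quotient is an ∞/∞ indeterminate form as x → +∞.
The exponential denominator e^(2x) dominates the polynomial numerator (e^x ≫ x^5 as x → ∞), so the quotient → 0.
Adding the constant: 0 - 5 = -5. Limit = -5.

Final answer: -5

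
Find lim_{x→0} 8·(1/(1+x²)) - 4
Direct substitution at x = 0 gives 4.

Final answer: 4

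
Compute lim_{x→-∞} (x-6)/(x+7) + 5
Evaluate the dominant behaviour as x → -∞; each term tends to a finite value or vanishes.
Limit = 6.

Final answer: 6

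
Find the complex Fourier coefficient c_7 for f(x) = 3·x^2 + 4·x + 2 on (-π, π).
Compute the real Fourier coefficients first: a_7 = -12/49, b_7 = 8/7.
Then c_7 = (a_7 − i·b_7)/2 = -6/49 - 4·i/7.

Final answer: -6/49 - 4·i/7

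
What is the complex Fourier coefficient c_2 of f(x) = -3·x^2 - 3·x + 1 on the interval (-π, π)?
Compute the real Fourier coefficients first: a_2 = -3, b_2 = 3.
Then c_2 = (a_2 − i·b_2)/2 = -3/2 - 3·i/2.

Final answer: -3/2 - 3·i/2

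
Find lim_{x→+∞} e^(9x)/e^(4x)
This is an ∞/∞ indeterminate form as x → +∞.
Rewrite e^(9x)/e^(4x) = e^((9−4)x) = e^(5x); the exponent coefficient is 5 > 0 so e^(5x) → ∞.
Limit = ∞.

Final answer: ∞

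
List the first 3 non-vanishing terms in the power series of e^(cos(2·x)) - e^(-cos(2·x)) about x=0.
x^4·(-4·e^(-1)/3 + 8·e/3) + x^2·(-2·e - 2·e^(-1)) - e^(-1) + e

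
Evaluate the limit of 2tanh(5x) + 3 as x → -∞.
Evaluate the dominant behaviour as x → -∞; each term tends to a finite value or vanishes.
Limit = 1.

Final answer: 1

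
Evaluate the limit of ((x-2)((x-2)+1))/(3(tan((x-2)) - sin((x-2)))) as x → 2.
Both numerator and denominator → 0 as x → 2; this is a 0/0 indeterminate form.
Expand each to leading order near x = 2: numerator ~ (x - 2), denominator ~ 3·(x - 2)^3/2.
The limit of the ratio is ∞.

Final answer: ∞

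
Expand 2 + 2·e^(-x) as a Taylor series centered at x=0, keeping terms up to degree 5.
-x^5/60 + x^4/12 - x^3/3 + x^2 - 2·x + 4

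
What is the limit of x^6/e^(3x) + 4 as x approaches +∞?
The quotient is an ∞/∞ indeterminate form as x → +∞.
The exponential denominator e^(3x) dominates the polynomial numerator (e^x ≫ x^6 as x → ∞), so the quotient → 0.
Adding the constant: 0 + 4 = 4. Limit = 4.

Final answer: 4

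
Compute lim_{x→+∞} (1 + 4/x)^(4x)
As x → +∞: write (1 + 4/x)^(4x) = ((1 + 4/x)^x)^4 → (e^4)^4 = e^16.
Limit = e^(16).

Final answer: e^(16)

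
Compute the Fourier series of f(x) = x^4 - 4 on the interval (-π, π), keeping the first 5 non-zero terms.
(48 - 8·π^2)·cos(x) + (-3 + 2·π^2)·cos(2·x) + (16/27 - 8·π^2/9)·cos(3·x) + (-3/16 + π^2/2)·cos(4·x) - 4 + π^4/5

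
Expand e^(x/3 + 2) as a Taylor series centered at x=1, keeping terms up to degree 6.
e^(7/3) + e^(7/3)·(x - 1)/3 + e^(7/3)·(x - 1)^2/18 + e^(7/3)·(x - 1)^3/162 + e^(7/3)·(x - 1)^4/1944 + e^(7/3)·(x - 1)^5/29160 + e^(7/3)·(x - 1)^6/524880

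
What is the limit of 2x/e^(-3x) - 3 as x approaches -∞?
The quotient is an ∞/∞ indeterminate form as x → -∞.
Compare growth rates of the dominant terms (exponentials ≫ polynomials ≫ logarithms), or apply L'Hôpital's rule; the quotient → 0.
Adding the constant: 0 - 3 = -3. Limit = -3.

Final answer: -3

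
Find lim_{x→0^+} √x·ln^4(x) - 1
The product is a 0·∞ indeterminate form at x → 0⁺.
Rewrite the product as ln^4(x) / x^(-1/2) and apply L'Hôpital, or use the standard hierarchy x^(-1/2) ≫ |ln x|^4 as x → 0⁺.
The indeterminate product → 0, so the limit = -1.

Final answer: -1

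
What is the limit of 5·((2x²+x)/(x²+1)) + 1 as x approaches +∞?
Evaluate the dominant behaviour as x → +∞; each term tends to a finite value or vanishes.
Limit = 11.

Final answer: 11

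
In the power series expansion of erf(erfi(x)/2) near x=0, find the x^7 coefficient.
Expand to order 7: erf(erfi(x)/2) = x^7·(-19/(45·π^2) - 1/(21·π^4) + 1/(3·π^3) + 1/(21·π)) + x^5·(-2/(3·π^2) + 1/(5·π^3) + 1/(5·π)) + x^3·(-2/(3·π^2) + 2/(3·π)) + 2·x/π + O(x^8).
The coefficient of x^7 is -19/(45·π^2) - 1/(21·π^4) + 1/(3·π^3) + 1/(21·π).

Final answer: -19/(45·π^2) - 1/(21·π^4) + 1/(3·π^3) + 1/(21·π)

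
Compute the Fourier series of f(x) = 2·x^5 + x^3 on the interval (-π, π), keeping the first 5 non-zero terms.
(-78·π^2 + 4·π^4 + 468)·sin(x) + (-2·π^4 - 27/2 + 9·π^2)·sin(2·x) + (-62·π^2/27 + 124/81 + 4·π^4/3)·sin(3·x) + (-π^4 - 9/32 + 3·π^2/4)·sin(4·x) + (-6·π^2/25 + 36/625 + 4·π^4/5)·sin(5·x)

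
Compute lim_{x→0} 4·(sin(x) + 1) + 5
Direct substitution at x = 0 gives 9.

Final answer: 9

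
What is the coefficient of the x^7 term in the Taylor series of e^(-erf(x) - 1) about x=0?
Expand to order 7: e^(-erf(x) - 1) = x^7·(-38·e^(-1)/(45·π^(3/2)) - 8·e^(-1)/(315·π^(7/2)) + 4·e^(-1)/(9·π^(5/2)) + e^(-1)/(21·√(π))) + x^6·(-8·e^(-1)/(9·π^2) + 4·e^(-1)/(45·π^3) + 28·e^(-1)/(45·π)) + x^5·(-e^(-1)/(5·√(π)) - 4·e^(-1)/(15·π^(5/2)) + 4·e^(-1)/(3·π^(3/2))) + x^4·(-4·e^(-1)/(3·π) + 2·e^(-1)/(3·π^2)) + x^3·(-4·e^(-1)/(3·π^(3/2)) + 2·e^(-1)/(3·√(π))) + 2·x^2·e^(-1)/π - 2·x·e^(-1)/√(π) + e^(-1) + O(x^8).
The coefficient of x^7 is -38·e^(-1)/(45·π^(3/2)) - 8·e^(-1)/(315·π^(7/2)) + 4·e^(-1)/(9·π^(5/2)) + e^(-1)/(21·√(π)).

Final answer: -38·e^(-1)/(45·π^(3/2)) - 8·e^(-1)/(315·π^(7/2)) + 4·e^(-1)/(9·π^(5/2)) + e^(-1)/(21·√(π))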